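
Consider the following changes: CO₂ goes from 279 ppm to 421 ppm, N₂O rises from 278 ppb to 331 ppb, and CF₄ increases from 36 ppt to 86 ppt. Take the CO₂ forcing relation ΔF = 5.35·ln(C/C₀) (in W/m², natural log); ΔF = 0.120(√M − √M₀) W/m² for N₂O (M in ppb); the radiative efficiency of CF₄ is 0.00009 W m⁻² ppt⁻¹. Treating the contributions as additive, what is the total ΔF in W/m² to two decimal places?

ΔF = 2.39 W/m²

CO₂: 5.35 × ln(421/279) = 5.35 × ln(1.50896) = 5.35 × 0.41142 = 2.2011 W/m².
N₂O: 0.120 × (√331 − √278) = 0.120 × (18.1934 − 16.6733) = 0.120 × 1.5201 = 0.1824 W/m².
CF₄: ΔF = 0.00009 × (86 − 36) = 0.00009 × 50 = 0.0045 W/m².
Total ΔF = 2.2011 + 0.1824 + 0.0045 = 2.3880 W/m².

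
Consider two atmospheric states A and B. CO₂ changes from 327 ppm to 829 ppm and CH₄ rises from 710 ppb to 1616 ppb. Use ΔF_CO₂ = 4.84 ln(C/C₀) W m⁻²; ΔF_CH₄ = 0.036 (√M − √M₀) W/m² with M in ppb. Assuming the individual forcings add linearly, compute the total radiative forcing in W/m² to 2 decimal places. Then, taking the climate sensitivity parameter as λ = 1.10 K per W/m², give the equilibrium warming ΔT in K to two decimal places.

CO₂: 4.84 × ln(829/327) = 4.84 × ln(2.53517) = 4.84 × 0.93026 = 4.5025 W/m².
CH₄: 0.036 × (√1616 − √710) = 0.036 × (40.1995 − 26.6458) = 0.036 × 13.5537 = 0.4879 W/m².
Total ΔF = 4.5025 + 0.4879 = 4.9904 W/m².
ΔT = λ ΔF = 1.10 × 4.99 = 5.4890 K.

ΔF = 4.99 W/m²; ΔT = 5.49 K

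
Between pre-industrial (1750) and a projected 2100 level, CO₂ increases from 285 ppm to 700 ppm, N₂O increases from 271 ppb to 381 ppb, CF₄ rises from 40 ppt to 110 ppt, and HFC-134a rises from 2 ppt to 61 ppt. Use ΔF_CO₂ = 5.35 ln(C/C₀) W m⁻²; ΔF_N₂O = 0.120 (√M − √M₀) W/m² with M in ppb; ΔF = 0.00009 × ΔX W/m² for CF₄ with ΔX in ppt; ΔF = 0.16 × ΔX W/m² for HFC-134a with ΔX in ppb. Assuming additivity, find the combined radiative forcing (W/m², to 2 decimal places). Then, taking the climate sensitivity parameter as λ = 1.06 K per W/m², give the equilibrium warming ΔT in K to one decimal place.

CO₂: 5.35 × ln(700/285) = 5.35 × ln(2.45614) = 5.35 × 0.89859 = 4.8075 W/m².
N₂O: 0.120 × (√381 − √271) = 0.120 × (19.5192 − 16.4621) = 0.120 × 3.0571 = 0.3669 W/m².
CF₄: ΔF = 0.00009 × (110 − 40) = 0.00009 × 70 = 0.0063 W/m².
HFC-134a: Δ = 61 − 2 = 59 ppt = 0.059 ppb; ΔF = 0.16 × 0.059 = 0.0094 W/m².
Total ΔF = 4.8075 + 0.3669 + 0.0063 + 0.0094 = 5.1901 W/m².
ΔT = λ ΔF = 1.06 × 5.19 = 5.5014 K.

ΔF = 5.19 W/m²; ΔT = 5.5 K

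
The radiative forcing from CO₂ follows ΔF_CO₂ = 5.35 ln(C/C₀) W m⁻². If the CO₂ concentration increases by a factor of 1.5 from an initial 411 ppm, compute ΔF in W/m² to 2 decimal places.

Because the forcing depends only on the ratio C/C₀, the initial concentration does not enter.
ΔF = 5.35 × ln(1.5) = 5.35 × 0.40547 = 2.1693 W/m².

ΔF = 2.17 W/m²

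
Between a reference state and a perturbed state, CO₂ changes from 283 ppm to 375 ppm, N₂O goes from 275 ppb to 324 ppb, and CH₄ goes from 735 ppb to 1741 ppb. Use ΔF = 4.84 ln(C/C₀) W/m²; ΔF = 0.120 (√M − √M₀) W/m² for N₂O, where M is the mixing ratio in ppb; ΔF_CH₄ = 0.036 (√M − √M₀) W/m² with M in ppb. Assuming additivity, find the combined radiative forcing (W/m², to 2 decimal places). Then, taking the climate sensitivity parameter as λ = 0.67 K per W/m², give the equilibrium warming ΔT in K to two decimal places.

ΔF = 2.06 W/m²; ΔT = 1.38 K

CO₂: 4.84 × ln(375/283) = 4.84 × ln(1.32509) = 4.84 × 0.28148 = 1.3624 W/m².
N₂O: 0.120 × (√324 − √275) = 0.120 × (18.0000 − 16.5831) = 0.120 × 1.4169 = 0.1700 W/m².
CH₄: 0.036 × (√1741 − √735) = 0.036 × (41.7253 − 27.1109) = 0.036 × 14.6144 = 0.5261 W/m².
Total ΔF = 1.3624 + 0.1700 + 0.5261 = 2.0585 W/m².
ΔT = λ ΔF = 0.67 × 2.06 = 1.3802 K.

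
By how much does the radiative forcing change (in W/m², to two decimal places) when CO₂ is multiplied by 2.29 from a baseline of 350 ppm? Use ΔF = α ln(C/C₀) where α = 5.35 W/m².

ΔF = 5.35 × ln(2.29) = 5.35 × 0.82855 = 4.4327 W/m².

ΔF = 4.43 W/m²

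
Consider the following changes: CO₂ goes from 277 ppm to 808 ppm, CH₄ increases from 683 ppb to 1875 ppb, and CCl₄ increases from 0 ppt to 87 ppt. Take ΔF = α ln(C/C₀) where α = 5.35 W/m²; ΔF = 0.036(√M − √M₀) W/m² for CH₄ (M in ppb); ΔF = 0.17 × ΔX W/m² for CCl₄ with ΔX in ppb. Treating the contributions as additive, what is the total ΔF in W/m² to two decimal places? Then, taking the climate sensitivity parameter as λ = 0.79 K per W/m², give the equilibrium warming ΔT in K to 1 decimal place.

CO₂: 5.35 × ln(808/277) = 5.35 × ln(2.91697) = 5.35 × 1.07055 = 5.7274 W/m².
CH₄: 0.036 × (√1875 − √683) = 0.036 × (43.3013 − 26.1343) = 0.036 × 17.1670 = 0.6180 W/m².
CCl₄: Δ = 87 − 0 = 87 ppt = 0.087 ppb; ΔF = 0.17 × 0.087 = 0.0148 W/m².
Total ΔF = 5.7274 + 0.6180 + 0.0148 = 6.3602 W/m².
ΔT = λ ΔF = 0.79 × 6.36 = 5.0244 K.

ΔF = 6.36 W/m²; ΔT = 5.0 K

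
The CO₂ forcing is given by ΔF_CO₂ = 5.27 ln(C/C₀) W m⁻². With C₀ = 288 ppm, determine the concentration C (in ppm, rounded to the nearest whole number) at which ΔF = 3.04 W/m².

C ≈ 513 ppm

Set 5.27 ln(C/288) = 3.04, so ln(C/288) = 3.04/5.27 = 0.57685.
Then C/288 = e^0.57685 = 1.78042, giving C = 288 × 1.78042 = 512.76 ppm.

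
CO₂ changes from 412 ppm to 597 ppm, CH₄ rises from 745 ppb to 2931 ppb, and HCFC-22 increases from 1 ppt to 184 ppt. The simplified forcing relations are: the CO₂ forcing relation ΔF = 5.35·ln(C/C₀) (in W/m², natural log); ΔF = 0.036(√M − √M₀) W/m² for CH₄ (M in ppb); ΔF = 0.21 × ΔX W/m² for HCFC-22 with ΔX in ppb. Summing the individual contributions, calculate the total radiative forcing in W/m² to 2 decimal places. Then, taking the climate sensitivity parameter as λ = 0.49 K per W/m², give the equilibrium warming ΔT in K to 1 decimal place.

ΔF = 2.99 W/m²; ΔT = 1.5 K

CO₂: 5.35 × ln(597/412) = 5.35 × ln(1.44903) = 5.35 × 0.37089 = 1.9843 W/m².
CH₄: 0.036 × (√2931 − √745) = 0.036 × (54.1387 − 27.2947) = 0.036 × 26.8440 = 0.9664 W/m².
HCFC-22: Δ = 184 − 1 = 183 ppt = 0.183 ppb; ΔF = 0.21 × 0.183 = 0.0384 W/m².
Total ΔF = 1.9843 + 0.9664 + 0.0384 = 2.9891 W/m².
ΔT = λ ΔF = 0.49 × 2.99 = 1.4651 K.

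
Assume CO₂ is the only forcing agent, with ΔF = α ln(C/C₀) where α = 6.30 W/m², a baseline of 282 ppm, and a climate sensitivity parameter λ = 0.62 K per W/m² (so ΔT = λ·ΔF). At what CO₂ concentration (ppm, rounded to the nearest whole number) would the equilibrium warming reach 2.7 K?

Required forcing: ΔF = ΔT/λ = 2.7/0.62 = 4.3548 W/m².
Then ln(C/282) = ΔF/6.30 = 4.3548/6.30 = 0.69124.
So C = 282 × e^0.69124 = 282 × 1.99619 = 562.93 ppm.

C ≈ 563 ppm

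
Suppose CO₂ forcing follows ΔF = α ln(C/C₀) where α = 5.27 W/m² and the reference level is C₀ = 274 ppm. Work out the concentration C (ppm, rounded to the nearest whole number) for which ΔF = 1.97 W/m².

C ≈ 398 ppm

Set 5.27 ln(C/274) = 1.97, so ln(C/274) = 1.97/5.27 = 0.37381.
Then C/274 = e^0.37381 = 1.45326, giving C = 274 × 1.45326 = 398.19 ppm.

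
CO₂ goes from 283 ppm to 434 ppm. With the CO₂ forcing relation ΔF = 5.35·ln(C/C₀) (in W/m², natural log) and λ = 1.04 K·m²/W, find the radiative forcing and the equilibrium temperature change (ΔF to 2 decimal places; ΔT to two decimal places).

ΔF = 2.29 W/m²; ΔT = 2.38 K

CO₂: 5.35 × ln(434/283) = 5.35 × ln(1.53357) = 5.35 × 0.42760 = 2.2877 W/m².
ΔT = λ ΔF = 1.04 × 2.29 = 2.3816 K.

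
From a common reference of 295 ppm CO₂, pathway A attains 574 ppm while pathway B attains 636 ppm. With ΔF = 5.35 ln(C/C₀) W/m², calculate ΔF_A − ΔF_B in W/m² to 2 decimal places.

ΔF_A − ΔF_B = -0.55 W/m²

ΔF_A = 5.35 ln(574/295) = 5.35 × 0.66565 = 3.5612 W/m².
ΔF_B = 5.35 ln(636/295) = 5.35 × 0.76822 = 4.1100 W/m².
Difference: 3.5612 − 4.1100 = -0.5488 W/m².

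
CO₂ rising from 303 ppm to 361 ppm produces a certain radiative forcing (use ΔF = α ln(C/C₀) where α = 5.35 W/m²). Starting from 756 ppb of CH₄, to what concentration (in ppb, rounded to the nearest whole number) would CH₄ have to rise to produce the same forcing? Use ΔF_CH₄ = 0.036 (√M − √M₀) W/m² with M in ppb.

CO₂ forcing: 5.35 × ln(361/303) = 5.35 × 0.175145 = 0.93703 W/m².
Set 0.036(√M − √756) = 0.93703: √M = 0.93703/0.036 + √756 = 26.0286 + 27.4955 = 53.5241.
M = (53.5241)² = 2864.83 ppb.

M ≈ 2865 ppb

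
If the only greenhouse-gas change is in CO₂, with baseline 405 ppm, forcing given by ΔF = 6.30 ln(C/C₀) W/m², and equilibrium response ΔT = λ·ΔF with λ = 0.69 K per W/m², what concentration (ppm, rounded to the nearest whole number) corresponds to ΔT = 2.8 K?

C ≈ 771 ppm

Required forcing: ΔF = ΔT/λ = 2.8/0.69 = 4.0580 W/m².
Then ln(C/405) = ΔF/6.30 = 4.0580/6.30 = 0.64413.
So C = 405 × e^0.64413 = 405 × 1.90433 = 771.25 ppm.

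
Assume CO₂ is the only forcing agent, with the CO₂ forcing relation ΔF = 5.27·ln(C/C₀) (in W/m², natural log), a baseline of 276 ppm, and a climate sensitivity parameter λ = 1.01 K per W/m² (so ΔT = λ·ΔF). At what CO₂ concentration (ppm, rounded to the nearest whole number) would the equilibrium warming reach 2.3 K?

Required forcing: ΔF = ΔT/λ = 2.3/1.01 = 2.2772 W/m².
Then ln(C/276) = ΔF/5.27 = 2.2772/5.27 = 0.43211.
So C = 276 × e^0.43211 = 276 × 1.54050 = 425.18 ppm.

C ≈ 425 ppm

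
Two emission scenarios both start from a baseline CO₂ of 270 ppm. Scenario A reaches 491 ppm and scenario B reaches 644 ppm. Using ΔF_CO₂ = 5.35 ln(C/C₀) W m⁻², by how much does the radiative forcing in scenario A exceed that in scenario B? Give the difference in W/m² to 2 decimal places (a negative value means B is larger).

ΔF_A = 5.35 ln(491/270) = 5.35 × 0.59802 = 3.1994 W/m².
ΔF_B = 5.35 ln(644/270) = 5.35 × 0.86928 = 4.6506 W/m².
Difference: 3.1994 − 4.6506 = -1.4512 W/m².
(Equivalently, ΔF_A − ΔF_B = 5.35 ln(491/644) = 5.35 × -0.27125 = -1.4512 W/m².)

ΔF_A − ΔF_B = -1.45 W/m²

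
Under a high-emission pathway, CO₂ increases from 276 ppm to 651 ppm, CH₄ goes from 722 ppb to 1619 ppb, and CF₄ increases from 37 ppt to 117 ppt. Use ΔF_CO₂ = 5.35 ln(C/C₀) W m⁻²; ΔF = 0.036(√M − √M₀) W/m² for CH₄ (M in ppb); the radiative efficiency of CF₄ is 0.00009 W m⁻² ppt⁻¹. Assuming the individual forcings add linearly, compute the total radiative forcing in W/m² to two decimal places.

CO₂: 5.35 × ln(651/276) = 5.35 × ln(2.35870) = 5.35 × 0.85811 = 4.5909 W/m².
CH₄: 0.036 × (√1619 − √722) = 0.036 × (40.2368 − 26.8701) = 0.036 × 13.3667 = 0.4812 W/m².
CF₄: ΔF = 0.00009 × (117 − 37) = 0.00009 × 80 = 0.0072 W/m².
Total ΔF = 4.5909 + 0.4812 + 0.0072 = 5.0793 W/m².

ΔF = 5.08 W/m²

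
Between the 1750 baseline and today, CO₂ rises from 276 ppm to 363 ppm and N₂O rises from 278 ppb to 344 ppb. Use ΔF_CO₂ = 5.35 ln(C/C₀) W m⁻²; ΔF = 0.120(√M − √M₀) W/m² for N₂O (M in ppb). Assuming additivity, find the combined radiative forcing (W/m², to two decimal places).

ΔF = 1.69 W/m²

CO₂: 5.35 × ln(363/276) = 5.35 × ln(1.31522) = 5.35 × 0.27400 = 1.4659 W/m².
N₂O: 0.120 × (√344 − √278) = 0.120 × (18.5472 − 16.6733) = 0.120 × 1.8739 = 0.2249 W/m².
Total ΔF = 1.4659 + 0.2249 = 1.6908 W/m².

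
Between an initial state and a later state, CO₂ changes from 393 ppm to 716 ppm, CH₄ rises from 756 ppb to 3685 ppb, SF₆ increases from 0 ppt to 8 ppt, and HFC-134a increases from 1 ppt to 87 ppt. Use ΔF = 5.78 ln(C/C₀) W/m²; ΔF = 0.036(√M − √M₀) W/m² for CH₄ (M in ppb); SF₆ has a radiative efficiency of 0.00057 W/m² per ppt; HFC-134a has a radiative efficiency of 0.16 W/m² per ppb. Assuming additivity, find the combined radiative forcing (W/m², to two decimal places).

CO₂: 5.78 × ln(716/393) = 5.78 × ln(1.82188) = 5.78 × 0.59987 = 3.4672 W/m².
CH₄: 0.036 × (√3685 − √756) = 0.036 × (60.7042 − 27.4955) = 0.036 × 33.2087 = 1.1955 W/m².
SF₆: ΔF = 0.00057 × (8 − 0) = 0.00057 × 8 = 0.0046 W/m².
HFC-134a: Δ = 87 − 1 = 86 ppt = 0.086 ppb; ΔF = 0.16 × 0.086 = 0.0138 W/m².
Total ΔF = 3.4672 + 1.1955 + 0.0046 + 0.0138 = 4.6811 W/m².

ΔF = 4.68 W/m²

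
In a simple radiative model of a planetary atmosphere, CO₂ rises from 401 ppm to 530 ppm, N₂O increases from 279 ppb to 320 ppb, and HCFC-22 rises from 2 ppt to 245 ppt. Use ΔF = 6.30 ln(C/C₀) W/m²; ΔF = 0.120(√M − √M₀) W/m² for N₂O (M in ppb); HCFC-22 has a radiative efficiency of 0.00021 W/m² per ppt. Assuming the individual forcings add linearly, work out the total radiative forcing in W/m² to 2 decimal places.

ΔF = 1.95 W/m²

CO₂: 6.30 × ln(530/401) = 6.30 × ln(1.32170) = 6.30 × 0.27892 = 1.7572 W/m².
N₂O: 0.120 × (√320 − √279) = 0.120 × (17.8885 − 16.7033) = 0.120 × 1.1852 = 0.1422 W/m².
HCFC-22: ΔF = 0.00021 × (245 − 2) = 0.00021 × 243 = 0.0510 W/m².
Total ΔF = 1.7572 + 0.1422 + 0.0510 = 1.9504 W/m².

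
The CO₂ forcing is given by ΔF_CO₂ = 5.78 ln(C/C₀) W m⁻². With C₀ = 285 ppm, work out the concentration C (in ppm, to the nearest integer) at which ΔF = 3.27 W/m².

Set 5.78 ln(C/285) = 3.27, so ln(C/285) = 3.27/5.78 = 0.56574.
Then C/285 = e^0.56574 = 1.76075, giving C = 285 × 1.76075 = 501.81 ppm.

C ≈ 502 ppm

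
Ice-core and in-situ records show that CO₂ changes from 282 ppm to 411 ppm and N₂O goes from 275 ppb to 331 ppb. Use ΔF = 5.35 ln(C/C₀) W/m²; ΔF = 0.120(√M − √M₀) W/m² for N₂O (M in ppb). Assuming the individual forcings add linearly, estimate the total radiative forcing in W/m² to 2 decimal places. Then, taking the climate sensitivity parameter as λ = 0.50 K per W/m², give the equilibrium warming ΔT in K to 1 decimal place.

CO₂: 5.35 × ln(411/282) = 5.35 × ln(1.45745) = 5.35 × 0.37669 = 2.0153 W/m².
N₂O: 0.120 × (√331 − √275) = 0.120 × (18.1934 − 16.5831) = 0.120 × 1.6103 = 0.1932 W/m².
Total ΔF = 2.0153 + 0.1932 = 2.2085 W/m².
ΔT = λ ΔF = 0.50 × 2.21 = 1.1050 K.

ΔF = 2.21 W/m²; ΔT = 1.1 K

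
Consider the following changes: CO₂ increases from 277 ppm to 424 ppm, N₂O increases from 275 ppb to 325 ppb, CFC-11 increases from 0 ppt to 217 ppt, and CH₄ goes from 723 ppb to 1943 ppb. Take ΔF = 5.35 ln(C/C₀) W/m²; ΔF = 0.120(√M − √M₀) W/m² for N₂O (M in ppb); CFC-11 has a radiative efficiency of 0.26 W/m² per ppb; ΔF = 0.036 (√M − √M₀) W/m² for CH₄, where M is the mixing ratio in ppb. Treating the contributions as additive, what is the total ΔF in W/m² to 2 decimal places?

CO₂: 5.35 × ln(424/277) = 5.35 × ln(1.53069) = 5.35 × 0.42572 = 2.2776 W/m².
N₂O: 0.120 × (√325 − √275) = 0.120 × (18.0278 − 16.5831) = 0.120 × 1.4447 = 0.1734 W/m².
CFC-11: Δ = 217 − 0 = 217 ppt = 0.217 ppb; ΔF = 0.26 × 0.217 = 0.0564 W/m².
CH₄: 0.036 × (√1943 − √723) = 0.036 × (44.0795 − 26.8887) = 0.036 × 17.1908 = 0.6189 W/m².
Total ΔF = 2.2776 + 0.1734 + 0.0564 + 0.6189 = 3.1263 W/m².

ΔF = 3.13 W/m²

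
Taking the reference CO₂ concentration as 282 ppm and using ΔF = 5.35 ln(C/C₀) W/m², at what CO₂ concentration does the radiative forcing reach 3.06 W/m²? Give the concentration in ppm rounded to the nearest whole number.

Set 5.35 ln(C/282) = 3.06, so ln(C/282) = 3.06/5.35 = 0.57196.
Then C/282 = e^0.57196 = 1.77174, giving C = 282 × 1.77174 = 499.63 ppm.

C ≈ 500 ppm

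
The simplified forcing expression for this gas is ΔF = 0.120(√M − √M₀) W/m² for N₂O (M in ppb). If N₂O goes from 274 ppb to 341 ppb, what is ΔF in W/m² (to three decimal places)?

ΔF = 0.230 W/m²

N₂O: 0.120 × (√341 − √274) = 0.120 × (18.4662 − 16.5529) = 0.120 × 1.9133 = 0.2296 W/m².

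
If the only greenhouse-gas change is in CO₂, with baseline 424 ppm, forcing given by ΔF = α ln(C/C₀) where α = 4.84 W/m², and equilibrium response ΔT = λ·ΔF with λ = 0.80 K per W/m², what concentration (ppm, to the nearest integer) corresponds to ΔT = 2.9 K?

C ≈ 897 ppm

Required forcing: ΔF = ΔT/λ = 2.9/0.80 = 3.6250 W/m².
Then ln(C/424) = ΔF/4.84 = 3.6250/4.84 = 0.74897.
So C = 424 × e^0.74897 = 424 × 2.11482 = 896.68 ppm.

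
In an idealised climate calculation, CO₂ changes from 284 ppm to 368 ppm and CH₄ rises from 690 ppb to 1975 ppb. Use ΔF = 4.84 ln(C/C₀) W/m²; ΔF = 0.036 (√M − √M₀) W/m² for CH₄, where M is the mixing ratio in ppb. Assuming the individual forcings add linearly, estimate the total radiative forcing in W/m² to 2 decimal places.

ΔF = 1.91 W/m²

CO₂: 4.84 × ln(368/284) = 4.84 × ln(1.29577) = 4.84 × 0.25911 = 1.2541 W/m².
CH₄: 0.036 × (√1975 − √690) = 0.036 × (44.4410 − 26.2679) = 0.036 × 18.1731 = 0.6542 W/m².
Total ΔF = 1.2541 + 0.6542 = 1.9083 W/m².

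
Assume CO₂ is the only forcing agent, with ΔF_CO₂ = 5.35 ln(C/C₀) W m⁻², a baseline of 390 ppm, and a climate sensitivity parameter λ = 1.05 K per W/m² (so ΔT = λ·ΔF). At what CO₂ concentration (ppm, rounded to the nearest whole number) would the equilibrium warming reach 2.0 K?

Required forcing: ΔF = ΔT/λ = 2.0/1.05 = 1.9048 W/m².
Then ln(C/390) = ΔF/5.35 = 1.9048/5.35 = 0.35604.
So C = 390 × e^0.35604 = 390 × 1.42766 = 556.79 ppm.

C ≈ 557 ppm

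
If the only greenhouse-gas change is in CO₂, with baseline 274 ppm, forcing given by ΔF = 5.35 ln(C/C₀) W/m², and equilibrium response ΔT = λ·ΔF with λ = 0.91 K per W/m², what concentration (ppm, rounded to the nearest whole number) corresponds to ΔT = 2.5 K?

Required forcing: ΔF = ΔT/λ = 2.5/0.91 = 2.7473 W/m².
Then ln(C/274) = ΔF/5.35 = 2.7473/5.35 = 0.51351.
So C = 274 × e^0.51351 = 274 × 1.67115 = 457.90 ppm.

C ≈ 458 ppm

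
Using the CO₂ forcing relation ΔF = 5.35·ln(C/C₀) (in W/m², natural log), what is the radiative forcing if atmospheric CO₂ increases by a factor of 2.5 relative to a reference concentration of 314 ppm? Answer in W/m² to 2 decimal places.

Because the forcing depends only on the ratio C/C₀, the initial concentration does not enter.
ΔF = 5.35 × ln(2.5) = 5.35 × 0.91629 = 4.9022 W/m².

ΔF = 4.90 W/m²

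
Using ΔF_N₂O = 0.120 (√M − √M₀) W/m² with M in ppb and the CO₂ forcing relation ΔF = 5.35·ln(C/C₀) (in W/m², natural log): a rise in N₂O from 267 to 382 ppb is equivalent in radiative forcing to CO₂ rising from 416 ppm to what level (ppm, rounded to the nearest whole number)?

C ≈ 447 ppm

N₂O forcing: 0.120 × (√382 − √267) = 0.120 × (19.5448 − 16.3401) = 0.120 × 3.2047 = 0.38456 W/m².
Set 5.35 ln(C/416) = 0.38456: ln(C/416) = 0.38456/5.35 = 0.07188, so C = 416 × e^0.07188 = 416 × 1.07453 = 447.00 ppm.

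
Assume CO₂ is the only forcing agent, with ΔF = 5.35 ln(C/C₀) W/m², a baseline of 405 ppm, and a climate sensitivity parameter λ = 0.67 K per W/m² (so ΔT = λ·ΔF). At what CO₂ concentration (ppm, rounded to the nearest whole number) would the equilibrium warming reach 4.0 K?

Required forcing: ΔF = ΔT/λ = 4.0/0.67 = 5.9701 W/m².
Then ln(C/405) = ΔF/5.35 = 5.9701/5.35 = 1.11591.
So C = 405 × e^1.11591 = 405 × 3.05234 = 1236.20 ppm.

C ≈ 1236 ppm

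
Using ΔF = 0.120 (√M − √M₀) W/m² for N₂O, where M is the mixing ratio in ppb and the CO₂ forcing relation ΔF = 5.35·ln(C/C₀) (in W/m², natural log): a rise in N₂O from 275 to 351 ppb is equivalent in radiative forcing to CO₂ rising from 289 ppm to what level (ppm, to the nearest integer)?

N₂O forcing: 0.120 × (√351 − √275) = 0.120 × (18.7350 − 16.5831) = 0.120 × 2.1519 = 0.25823 W/m².
Set 5.35 ln(C/289) = 0.25823: ln(C/289) = 0.25823/5.35 = 0.04827, so C = 289 × e^0.04827 = 289 × 1.04945 = 303.29 ppm.

C ≈ 303 ppm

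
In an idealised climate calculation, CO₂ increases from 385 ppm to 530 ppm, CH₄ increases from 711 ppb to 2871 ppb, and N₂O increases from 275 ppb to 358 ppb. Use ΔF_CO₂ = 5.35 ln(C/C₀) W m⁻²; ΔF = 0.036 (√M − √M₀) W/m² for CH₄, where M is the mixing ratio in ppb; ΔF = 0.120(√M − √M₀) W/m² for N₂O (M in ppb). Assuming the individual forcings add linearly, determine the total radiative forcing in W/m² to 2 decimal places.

ΔF = 2.96 W/m²

CO₂: 5.35 × ln(530/385) = 5.35 × ln(1.37662) = 5.35 × 0.31963 = 1.7100 W/m².
CH₄: 0.036 × (√2871 − √711) = 0.036 × (53.5817 − 26.6646) = 0.036 × 26.9171 = 0.9690 W/m².
N₂O: 0.120 × (√358 − √275) = 0.120 × (18.9209 − 16.5831) = 0.120 × 2.3378 = 0.2805 W/m².
Total ΔF = 1.7100 + 0.9690 + 0.2805 = 2.9595 W/m².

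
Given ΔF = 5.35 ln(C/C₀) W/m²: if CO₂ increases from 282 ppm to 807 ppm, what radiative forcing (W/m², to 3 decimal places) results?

CO₂: 5.35 × ln(807/282) = 5.35 × ln(2.86170) = 5.35 × 1.05142 = 5.6251 W/m².

ΔF = 5.625 W/m²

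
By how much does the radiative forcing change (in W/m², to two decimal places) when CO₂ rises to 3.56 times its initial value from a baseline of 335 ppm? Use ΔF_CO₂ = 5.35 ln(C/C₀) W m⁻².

ΔF = 6.79 W/m²

ΔF = 5.35 × ln(3.56) = 5.35 × 1.26976 = 6.7932 W/m².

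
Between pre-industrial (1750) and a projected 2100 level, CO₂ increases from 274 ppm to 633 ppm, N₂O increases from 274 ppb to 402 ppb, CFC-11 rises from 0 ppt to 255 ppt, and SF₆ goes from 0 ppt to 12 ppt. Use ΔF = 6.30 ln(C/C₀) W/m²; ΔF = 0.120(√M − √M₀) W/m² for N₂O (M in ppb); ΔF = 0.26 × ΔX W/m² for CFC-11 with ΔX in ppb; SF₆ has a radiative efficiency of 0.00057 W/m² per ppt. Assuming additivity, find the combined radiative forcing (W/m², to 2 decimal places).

CO₂: 6.30 × ln(633/274) = 6.30 × ln(2.31022) = 6.30 × 0.83734 = 5.2752 W/m².
N₂O: 0.120 × (√402 − √274) = 0.120 × (20.0499 − 16.5529) = 0.120 × 3.4970 = 0.4196 W/m².
CFC-11: Δ = 255 − 0 = 255 ppt = 0.255 ppb; ΔF = 0.26 × 0.255 = 0.0663 W/m².
SF₆: ΔF = 0.00057 × (12 − 0) = 0.00057 × 12 = 0.0068 W/m².
Total ΔF = 5.2752 + 0.4196 + 0.0663 + 0.0068 = 5.7679 W/m².

ΔF = 5.77 W/m²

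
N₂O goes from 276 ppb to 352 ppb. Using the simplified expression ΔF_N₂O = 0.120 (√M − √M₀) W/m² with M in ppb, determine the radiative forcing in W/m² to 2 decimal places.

N₂O: 0.120 × (√352 − √276) = 0.120 × (18.7617 − 16.6132) = 0.120 × 2.1485 = 0.2578 W/m².

ΔF = 0.26 W/m²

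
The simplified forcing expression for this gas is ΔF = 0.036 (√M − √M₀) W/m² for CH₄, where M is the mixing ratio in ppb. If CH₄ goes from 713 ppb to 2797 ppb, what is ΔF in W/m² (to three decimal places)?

CH₄: 0.036 × (√2797 − √713) = 0.036 × (52.8867 − 26.7021) = 0.036 × 26.1846 = 0.9426 W/m².

ΔF = 0.943 W/m²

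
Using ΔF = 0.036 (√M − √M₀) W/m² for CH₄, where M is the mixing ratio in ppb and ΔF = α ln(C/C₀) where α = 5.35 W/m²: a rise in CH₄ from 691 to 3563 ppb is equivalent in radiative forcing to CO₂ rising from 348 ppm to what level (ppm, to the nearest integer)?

CH₄ forcing: 0.036 × (√3563 − √691) = 0.036 × (59.6909 − 26.2869) = 0.036 × 33.4040 = 1.20254 W/m².
Set 5.35 ln(C/348) = 1.20254: ln(C/348) = 1.20254/5.35 = 0.22477, so C = 348 × e^0.22477 = 348 × 1.25203 = 435.71 ppm.

C ≈ 436 ppm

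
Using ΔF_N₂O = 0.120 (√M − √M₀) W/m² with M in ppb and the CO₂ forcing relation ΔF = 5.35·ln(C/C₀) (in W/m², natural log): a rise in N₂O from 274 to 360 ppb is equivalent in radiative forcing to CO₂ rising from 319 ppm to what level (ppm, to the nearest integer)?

C ≈ 337 ppm

N₂O forcing: 0.120 × (√360 − √274) = 0.120 × (18.9737 − 16.5529) = 0.120 × 2.4208 = 0.29050 W/m².
Set 5.35 ln(C/319) = 0.29050: ln(C/319) = 0.29050/5.35 = 0.05430, so C = 319 × e^0.05430 = 319 × 1.05580 = 336.80 ppm.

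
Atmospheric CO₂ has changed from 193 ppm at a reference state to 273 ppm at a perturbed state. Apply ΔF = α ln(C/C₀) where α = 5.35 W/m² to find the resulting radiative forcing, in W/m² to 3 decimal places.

CO₂: 5.35 × ln(273/193) = 5.35 × ln(1.41451) = 5.35 × 0.34678 = 1.8553 W/m².

ΔF = 1.855 W/m²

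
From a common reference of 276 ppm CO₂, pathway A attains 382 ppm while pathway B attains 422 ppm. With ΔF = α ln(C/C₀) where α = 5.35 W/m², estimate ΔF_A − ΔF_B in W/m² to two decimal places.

ΔF_A − ΔF_B = -0.53 W/m²

ΔF_A = 5.35 ln(382/276) = 5.35 × 0.32502 = 1.7389 W/m².
ΔF_B = 5.35 ln(422/276) = 5.35 × 0.42460 = 2.2716 W/m².
Difference: 1.7389 − 2.2716 = -0.5327 W/m².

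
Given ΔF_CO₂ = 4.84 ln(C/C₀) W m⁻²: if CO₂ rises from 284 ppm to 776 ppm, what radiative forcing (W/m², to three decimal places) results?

CO₂: 4.84 × ln(776/284) = 4.84 × ln(2.73239) = 4.84 × 1.00518 = 4.8651 W/m².

ΔF = 4.865 W/m²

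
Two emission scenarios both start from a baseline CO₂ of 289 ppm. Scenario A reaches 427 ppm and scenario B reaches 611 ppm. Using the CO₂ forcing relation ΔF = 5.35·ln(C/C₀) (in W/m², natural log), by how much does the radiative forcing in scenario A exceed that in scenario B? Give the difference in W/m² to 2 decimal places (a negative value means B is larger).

ΔF_A = 5.35 ln(427/289) = 5.35 × 0.39036 = 2.0884 W/m².
ΔF_B = 5.35 ln(611/289) = 5.35 × 0.74867 = 4.0054 W/m².
Difference: 2.0884 − 4.0054 = -1.9170 W/m².

ΔF_A − ΔF_B = -1.92 W/m²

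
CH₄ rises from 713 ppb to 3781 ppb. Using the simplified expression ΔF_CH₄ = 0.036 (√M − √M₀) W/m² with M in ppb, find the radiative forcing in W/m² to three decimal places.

ΔF = 1.252 W/m²

CH₄: 0.036 × (√3781 − √713) = 0.036 × (61.4898 − 26.7021) = 0.036 × 34.7877 = 1.2524 W/m².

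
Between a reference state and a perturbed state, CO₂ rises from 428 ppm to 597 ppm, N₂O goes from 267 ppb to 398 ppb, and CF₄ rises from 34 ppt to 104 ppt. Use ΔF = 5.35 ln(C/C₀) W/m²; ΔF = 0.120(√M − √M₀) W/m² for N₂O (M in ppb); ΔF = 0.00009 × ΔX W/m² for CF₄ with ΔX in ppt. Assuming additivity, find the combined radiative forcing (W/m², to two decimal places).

ΔF = 2.22 W/m²

CO₂: 5.35 × ln(597/428) = 5.35 × ln(1.39486) = 5.35 × 0.33279 = 1.7804 W/m².
N₂O: 0.120 × (√398 − √267) = 0.120 × (19.9499 − 16.3401) = 0.120 × 3.6098 = 0.4332 W/m².
CF₄: ΔF = 0.00009 × (104 − 34) = 0.00009 × 70 = 0.0063 W/m².
Total ΔF = 1.7804 + 0.4332 + 0.0063 = 2.2199 W/m².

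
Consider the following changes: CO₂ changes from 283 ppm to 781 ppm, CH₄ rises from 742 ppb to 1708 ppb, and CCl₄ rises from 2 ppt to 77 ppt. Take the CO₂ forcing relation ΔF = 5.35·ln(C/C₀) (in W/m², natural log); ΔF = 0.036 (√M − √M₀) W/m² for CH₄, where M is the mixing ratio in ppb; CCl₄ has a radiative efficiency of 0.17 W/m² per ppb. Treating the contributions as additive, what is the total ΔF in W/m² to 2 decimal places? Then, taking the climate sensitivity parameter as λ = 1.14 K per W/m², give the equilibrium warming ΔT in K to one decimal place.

CO₂: 5.35 × ln(781/283) = 5.35 × ln(2.75972) = 5.35 × 1.01513 = 5.4309 W/m².
CH₄: 0.036 × (√1708 − √742) = 0.036 × (41.3280 − 27.2397) = 0.036 × 14.0883 = 0.5072 W/m².
CCl₄: Δ = 77 − 2 = 75 ppt = 0.075 ppb; ΔF = 0.17 × 0.075 = 0.0128 W/m².
Total ΔF = 5.4309 + 0.5072 + 0.0128 = 5.9509 W/m².
ΔT = λ ΔF = 1.14 × 5.95 = 6.7830 K.

ΔF = 5.95 W/m²; ΔT = 6.8 K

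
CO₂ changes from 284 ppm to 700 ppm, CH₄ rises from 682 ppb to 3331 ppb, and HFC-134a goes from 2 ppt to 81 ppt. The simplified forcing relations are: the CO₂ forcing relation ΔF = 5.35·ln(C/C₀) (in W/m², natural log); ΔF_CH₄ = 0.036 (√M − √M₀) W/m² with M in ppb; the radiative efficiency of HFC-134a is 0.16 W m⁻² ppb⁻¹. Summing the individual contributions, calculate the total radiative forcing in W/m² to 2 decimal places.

CO₂: 5.35 × ln(700/284) = 5.35 × ln(2.46479) = 5.35 × 0.90211 = 4.8263 W/m².
CH₄: 0.036 × (√3331 − √682) = 0.036 × (57.7148 − 26.1151) = 0.036 × 31.5997 = 1.1376 W/m².
HFC-134a: Δ = 81 − 2 = 79 ppt = 0.079 ppb; ΔF = 0.16 × 0.079 = 0.0126 W/m².
Total ΔF = 4.8263 + 1.1376 + 0.0126 = 5.9765 W/m².

ΔF = 5.98 W/m²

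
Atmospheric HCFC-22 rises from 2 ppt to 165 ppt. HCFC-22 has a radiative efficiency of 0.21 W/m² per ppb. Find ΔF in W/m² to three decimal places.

ΔF = 0.034 W/m²

HCFC-22: Δ = 165 − 2 = 163 ppt = 0.163 ppb; ΔF = 0.21 × 0.163 = 0.0342 W/m².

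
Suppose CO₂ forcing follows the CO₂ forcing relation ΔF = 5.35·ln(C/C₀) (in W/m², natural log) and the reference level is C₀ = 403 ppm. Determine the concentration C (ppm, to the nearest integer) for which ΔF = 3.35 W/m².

C ≈ 754 ppm

Set 5.35 ln(C/403) = 3.35, so ln(C/403) = 3.35/5.35 = 0.62617.
Then C/403 = e^0.62617 = 1.87043, giving C = 403 × 1.87043 = 753.78 ppm.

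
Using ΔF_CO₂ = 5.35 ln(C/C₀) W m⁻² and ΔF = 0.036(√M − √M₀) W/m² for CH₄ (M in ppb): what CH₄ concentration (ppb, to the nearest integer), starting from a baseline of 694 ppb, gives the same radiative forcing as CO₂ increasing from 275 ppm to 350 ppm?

CO₂ forcing: 5.35 × ln(350/275) = 5.35 × 0.241162 = 1.29022 W/m².
Set 0.036(√M − √694) = 1.29022: √M = 1.29022/0.036 + √694 = 35.8394 + 26.3439 = 62.1833.
M = (62.1833)² = 3866.76 ppb.

M ≈ 3867 ppb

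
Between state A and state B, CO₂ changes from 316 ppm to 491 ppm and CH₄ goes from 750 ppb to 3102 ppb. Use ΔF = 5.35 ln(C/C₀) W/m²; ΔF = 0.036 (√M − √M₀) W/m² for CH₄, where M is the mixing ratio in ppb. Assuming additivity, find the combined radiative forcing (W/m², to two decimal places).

CO₂: 5.35 × ln(491/316) = 5.35 × ln(1.55380) = 5.35 × 0.44070 = 2.3577 W/m².
CH₄: 0.036 × (√3102 − √750) = 0.036 × (55.6956 − 27.3861) = 0.036 × 28.3095 = 1.0191 W/m².
Total ΔF = 2.3577 + 1.0191 = 3.3768 W/m².

ΔF = 3.38 W/m²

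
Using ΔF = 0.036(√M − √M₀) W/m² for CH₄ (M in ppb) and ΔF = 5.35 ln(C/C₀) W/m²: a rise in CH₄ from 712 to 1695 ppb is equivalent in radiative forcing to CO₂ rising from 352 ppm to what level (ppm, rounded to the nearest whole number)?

CH₄ forcing: 0.036 × (√1695 − √712) = 0.036 × (41.1704 − 26.6833) = 0.036 × 14.4871 = 0.52154 W/m².
Set 5.35 ln(C/352) = 0.52154: ln(C/352) = 0.52154/5.35 = 0.09748, so C = 352 × e^0.09748 = 352 × 1.10239 = 388.04 ppm.

C ≈ 388 ppm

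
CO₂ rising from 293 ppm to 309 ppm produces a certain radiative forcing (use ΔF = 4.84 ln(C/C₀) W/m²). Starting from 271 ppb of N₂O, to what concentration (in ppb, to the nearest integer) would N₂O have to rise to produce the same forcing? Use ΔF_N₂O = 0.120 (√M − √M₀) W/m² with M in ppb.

CO₂ forcing: 4.84 × ln(309/293) = 4.84 × 0.053169 = 0.25734 W/m².
Set 0.120(√M − √271) = 0.25734: √M = 0.25734/0.120 + √271 = 2.1445 + 16.4621 = 18.6066.
M = (18.6066)² = 346.21 ppb.

M ≈ 346 ppb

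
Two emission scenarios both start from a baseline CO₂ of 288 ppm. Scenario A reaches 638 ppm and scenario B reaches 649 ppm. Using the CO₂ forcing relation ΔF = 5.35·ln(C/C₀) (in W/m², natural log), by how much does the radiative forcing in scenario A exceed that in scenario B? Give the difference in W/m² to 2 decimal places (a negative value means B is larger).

ΔF_A = 5.35 ln(638/288) = 5.35 × 0.79538 = 4.2553 W/m².
ΔF_B = 5.35 ln(649/288) = 5.35 × 0.81247 = 4.3467 W/m².
Difference: 4.2553 − 4.3467 = -0.0914 W/m².
(Equivalently, ΔF_A − ΔF_B = 5.35 ln(638/649) = 5.35 × -0.01709 = -0.0914 W/m².)

ΔF_A − ΔF_B = -0.09 W/m²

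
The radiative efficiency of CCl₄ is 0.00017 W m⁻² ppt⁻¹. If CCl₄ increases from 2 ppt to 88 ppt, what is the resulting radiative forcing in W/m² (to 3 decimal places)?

ΔF = 0.015 W/m²

CCl₄: ΔF = 0.00017 × (88 − 2) = 0.00017 × 86 = 0.0146 W/m².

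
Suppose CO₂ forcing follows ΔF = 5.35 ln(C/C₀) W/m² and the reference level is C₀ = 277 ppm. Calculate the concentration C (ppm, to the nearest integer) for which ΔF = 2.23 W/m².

C ≈ 420 ppm

Set 5.35 ln(C/277) = 2.23, so ln(C/277) = 2.23/5.35 = 0.41682.
Then C/277 = e^0.41682 = 1.51713, giving C = 277 × 1.51713 = 420.25 ppm.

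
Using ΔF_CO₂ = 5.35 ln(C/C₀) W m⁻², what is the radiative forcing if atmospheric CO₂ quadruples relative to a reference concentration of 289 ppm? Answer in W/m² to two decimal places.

Because the forcing depends only on the ratio C/C₀, the initial concentration does not enter.
ΔF = 5.35 × ln(4) = 5.35 × 1.38629 = 7.4167 W/m².

ΔF = 7.42 W/m²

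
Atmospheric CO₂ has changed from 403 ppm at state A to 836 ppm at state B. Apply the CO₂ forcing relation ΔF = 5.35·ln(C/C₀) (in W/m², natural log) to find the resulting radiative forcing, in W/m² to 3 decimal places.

CO₂: 5.35 × ln(836/403) = 5.35 × ln(2.07444) = 5.35 × 0.72969 = 3.9038 W/m².

ΔF = 3.904 W/m²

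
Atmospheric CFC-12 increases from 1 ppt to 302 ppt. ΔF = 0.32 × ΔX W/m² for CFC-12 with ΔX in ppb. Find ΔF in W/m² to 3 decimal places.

ΔF = 0.096 W/m²

CFC-12: Δ = 302 − 1 = 301 ppt = 0.301 ppb; ΔF = 0.32 × 0.301 = 0.0963 W/m².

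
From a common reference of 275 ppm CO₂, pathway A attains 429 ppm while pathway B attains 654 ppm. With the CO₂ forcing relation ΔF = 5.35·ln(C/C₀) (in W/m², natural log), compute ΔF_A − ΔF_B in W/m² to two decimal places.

ΔF_A − ΔF_B = -2.26 W/m²

ΔF_A = 5.35 ln(429/275) = 5.35 × 0.44469 = 2.3791 W/m².
ΔF_B = 5.35 ln(654/275) = 5.35 × 0.86634 = 4.6349 W/m².
Difference: 2.3791 − 4.6349 = -2.2558 W/m².
(Equivalently, ΔF_A − ΔF_B = 5.35 ln(429/654) = 5.35 × -0.42165 = -2.2558 W/m².)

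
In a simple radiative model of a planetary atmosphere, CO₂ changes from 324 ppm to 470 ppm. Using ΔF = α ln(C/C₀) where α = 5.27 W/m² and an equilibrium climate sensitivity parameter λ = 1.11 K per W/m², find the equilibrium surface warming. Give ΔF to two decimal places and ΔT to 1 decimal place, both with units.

ΔF = 1.96 W/m²; ΔT = 2.2 K

CO₂: 5.27 × ln(470/324) = 5.27 × ln(1.45062) = 5.27 × 0.37199 = 1.9604 W/m².
ΔT = λ ΔF = 1.11 × 1.96 = 2.1756 K.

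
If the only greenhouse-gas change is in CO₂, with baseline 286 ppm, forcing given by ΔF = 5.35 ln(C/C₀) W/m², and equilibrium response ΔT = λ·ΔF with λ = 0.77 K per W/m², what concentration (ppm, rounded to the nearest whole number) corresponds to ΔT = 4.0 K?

C ≈ 755 ppm

Required forcing: ΔF = ΔT/λ = 4.0/0.77 = 5.1948 W/m².
Then ln(C/286) = ΔF/5.35 = 5.1948/5.35 = 0.97099.
So C = 286 × e^0.97099 = 286 × 2.64056 = 755.20 ppm.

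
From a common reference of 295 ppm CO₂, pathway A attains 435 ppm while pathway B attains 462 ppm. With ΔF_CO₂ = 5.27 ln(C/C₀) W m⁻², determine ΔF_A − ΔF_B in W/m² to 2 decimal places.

ΔF_A − ΔF_B = -0.32 W/m²

ΔF_A = 5.27 ln(435/295) = 5.27 × 0.38837 = 2.0467 W/m².
ΔF_B = 5.27 ln(462/295) = 5.27 × 0.44859 = 2.3641 W/m².
Difference: 2.0467 − 2.3641 = -0.3174 W/m².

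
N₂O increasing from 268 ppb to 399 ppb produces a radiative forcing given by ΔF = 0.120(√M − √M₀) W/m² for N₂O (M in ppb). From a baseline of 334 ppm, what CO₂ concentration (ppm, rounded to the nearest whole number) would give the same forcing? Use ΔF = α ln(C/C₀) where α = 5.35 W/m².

N₂O forcing: 0.120 × (√399 − √268) = 0.120 × (19.9750 − 16.3707) = 0.120 × 3.6043 = 0.43252 W/m².
Set 5.35 ln(C/334) = 0.43252: ln(C/334) = 0.43252/5.35 = 0.08084, so C = 334 × e^0.08084 = 334 × 1.08420 = 362.12 ppm.

C ≈ 362 ppm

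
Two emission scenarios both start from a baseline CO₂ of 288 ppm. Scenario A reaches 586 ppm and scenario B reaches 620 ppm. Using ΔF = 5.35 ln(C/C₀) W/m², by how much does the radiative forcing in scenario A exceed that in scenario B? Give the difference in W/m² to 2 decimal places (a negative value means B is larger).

ΔF_A − ΔF_B = -0.30 W/m²

ΔF_A = 5.35 ln(586/288) = 5.35 × 0.71036 = 3.8004 W/m².
ΔF_B = 5.35 ln(620/288) = 5.35 × 0.76676 = 4.1022 W/m².
Difference: 3.8004 − 4.1022 = -0.3018 W/m².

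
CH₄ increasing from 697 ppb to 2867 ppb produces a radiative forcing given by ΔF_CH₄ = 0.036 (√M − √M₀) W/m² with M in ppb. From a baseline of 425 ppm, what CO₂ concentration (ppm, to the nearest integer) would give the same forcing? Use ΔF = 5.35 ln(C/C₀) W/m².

CH₄ forcing: 0.036 × (√2867 − √697) = 0.036 × (53.5444 − 26.4008) = 0.036 × 27.1436 = 0.97717 W/m².
Set 5.35 ln(C/425) = 0.97717: ln(C/425) = 0.97717/5.35 = 0.18265, so C = 425 × e^0.18265 = 425 × 1.20039 = 510.17 ppm.

C ≈ 510 ppm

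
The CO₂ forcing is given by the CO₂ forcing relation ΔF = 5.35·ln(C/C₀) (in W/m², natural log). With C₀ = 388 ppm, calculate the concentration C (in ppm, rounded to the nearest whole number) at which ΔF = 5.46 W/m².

Set 5.35 ln(C/388) = 5.46, so ln(C/388) = 5.46/5.35 = 1.02056.
Then C/388 = e^1.02056 = 2.77475, giving C = 388 × 2.77475 = 1076.60 ppm.

C ≈ 1077 ppm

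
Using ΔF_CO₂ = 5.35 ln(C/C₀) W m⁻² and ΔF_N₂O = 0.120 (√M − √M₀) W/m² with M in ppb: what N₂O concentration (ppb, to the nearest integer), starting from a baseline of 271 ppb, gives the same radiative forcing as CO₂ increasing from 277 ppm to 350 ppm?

M ≈ 723 ppb

CO₂ forcing: 5.35 × ln(350/277) = 5.35 × 0.233916 = 1.25145 W/m².
Set 0.120(√M − √271) = 1.25145: √M = 1.25145/0.120 + √271 = 10.4288 + 16.4621 = 26.8909.
M = (26.8909)² = 723.12 ppb.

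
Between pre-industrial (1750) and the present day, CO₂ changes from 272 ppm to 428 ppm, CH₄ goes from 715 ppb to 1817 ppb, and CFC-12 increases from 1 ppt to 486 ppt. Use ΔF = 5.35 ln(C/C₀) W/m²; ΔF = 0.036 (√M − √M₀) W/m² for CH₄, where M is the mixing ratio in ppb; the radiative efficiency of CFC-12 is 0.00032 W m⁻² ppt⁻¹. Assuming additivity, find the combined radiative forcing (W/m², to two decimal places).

ΔF = 3.15 W/m²

CO₂: 5.35 × ln(428/272) = 5.35 × ln(1.57353) = 5.35 × 0.45332 = 2.4253 W/m².
CH₄: 0.036 × (√1817 − √715) = 0.036 × (42.6263 − 26.7395) = 0.036 × 15.8868 = 0.5719 W/m².
CFC-12: ΔF = 0.00032 × (486 − 1) = 0.00032 × 485 = 0.1552 W/m².
Total ΔF = 2.4253 + 0.5719 + 0.1552 = 3.1524 W/m².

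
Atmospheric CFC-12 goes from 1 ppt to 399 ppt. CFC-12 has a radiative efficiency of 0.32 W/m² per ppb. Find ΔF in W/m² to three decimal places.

ΔF = 0.127 W/m²

CFC-12: Δ = 399 − 1 = 398 ppt = 0.398 ppb; ΔF = 0.32 × 0.398 = 0.1274 W/m².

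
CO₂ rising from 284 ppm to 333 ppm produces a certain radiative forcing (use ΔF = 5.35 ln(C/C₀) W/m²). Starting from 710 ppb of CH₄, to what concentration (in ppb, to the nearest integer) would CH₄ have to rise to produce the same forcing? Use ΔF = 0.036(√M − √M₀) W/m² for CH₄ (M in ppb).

M ≈ 2530 ppb

CO₂ forcing: 5.35 × ln(333/284) = 5.35 × 0.159168 = 0.85155 W/m².
Set 0.036(√M − √710) = 0.85155: √M = 0.85155/0.036 + √710 = 23.6542 + 26.6458 = 50.3000.
M = (50.3000)² = 2530.09 ppb.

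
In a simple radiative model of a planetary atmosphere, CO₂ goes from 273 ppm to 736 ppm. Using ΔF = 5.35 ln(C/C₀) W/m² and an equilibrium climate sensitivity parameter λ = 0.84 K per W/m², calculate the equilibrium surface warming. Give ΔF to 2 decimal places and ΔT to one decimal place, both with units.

ΔF = 5.31 W/m²; ΔT = 4.5 K

CO₂: 5.35 × ln(736/273) = 5.35 × ln(2.69597) = 5.35 × 0.99176 = 5.3059 W/m².
ΔT = λ ΔF = 0.84 × 5.31 = 4.4604 K.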